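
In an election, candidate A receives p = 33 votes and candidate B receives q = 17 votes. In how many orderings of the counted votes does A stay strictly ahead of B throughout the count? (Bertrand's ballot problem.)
Strict-lead orderings = 3151161405168

Total orderings of the 50 votes with 33 for A: C(50, 33) = 9847379391150. By the Bertrand ballot formula (Cycle Lemma / reflection principle), the number of orderings in which A is strictly ahead of B throughout is (p − q)/(p + q) · C(p + q, p) = (33 − 17)/(33 + 17) · 9847379391150 = 3151161405168.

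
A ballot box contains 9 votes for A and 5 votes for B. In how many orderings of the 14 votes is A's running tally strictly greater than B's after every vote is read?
Strict-lead orderings = 572

Total orderings of the 14 votes with 9 for A: C(14, 9) = 2002. By the Bertrand ballot formula (Cycle Lemma / reflection principle), the number of orderings in which A is strictly ahead of B throughout is (p − q)/(p + q) · C(p + q, p) = (9 − 5)/(9 + 5) · 2002 = 572.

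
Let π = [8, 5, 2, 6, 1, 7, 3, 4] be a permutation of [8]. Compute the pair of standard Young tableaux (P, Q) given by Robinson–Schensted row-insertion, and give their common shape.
P = [1, 3, 4] / [2, 6, 7] / [5] / [8];  Q = [1, 4, 6] / [2, 7, 8] / [3] / [5];  common shape = (3, 3, 1, 1)

Row-insert the values π_1, π_2, … into P one at a time, bumping the leftmost entry strictly greater than the inserted value down to the next row. The recording tableau Q records, in position (i, j), the step at which that cell was added to P.
  Insert 8 (step 1): P = [8];  Q = [1]
  Insert 5 (step 2): P = [5] / [8];  Q = [1] / [2]
  Insert 2 (step 3): P = [2] / [5] / [8];  Q = [1] / [2] / [3]
  Insert 6 (step 4): P = [2, 6] / [5] / [8];  Q = [1, 4] / [2] / [3]
  Insert 1 (step 5): P = [1, 6] / [2] / [5] / [8];  Q = [1, 4] / [2] / [3] / [5]
  Insert 7 (step 6): P = [1, 6, 7] / [2] / [5] / [8];  Q = [1, 4, 6] / [2] / [3] / [5]
  Insert 3 (step 7): P = [1, 3, 7] / [2, 6] / [5] / [8];  Q = [1, 4, 6] / [2, 7] / [3] / [5]
  Insert 4 (step 8): P = [1, 3, 4] / [2, 6, 7] / [5] / [8];  Q = [1, 4, 6] / [2, 7, 8] / [3] / [5]
Final shape: (3, 3, 1, 1).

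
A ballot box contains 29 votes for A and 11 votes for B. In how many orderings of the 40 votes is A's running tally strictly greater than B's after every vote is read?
Strict-lead orderings = 1040310648

Total orderings of the 40 votes with 29 for A: C(40, 29) = 2311801440. By the Bertrand ballot formula (Cycle Lemma / reflection principle), the number of orderings in which A is strictly ahead of B throughout is (p − q)/(p + q) · C(p + q, p) = (29 − 11)/(29 + 11) · 2311801440 = 1040310648.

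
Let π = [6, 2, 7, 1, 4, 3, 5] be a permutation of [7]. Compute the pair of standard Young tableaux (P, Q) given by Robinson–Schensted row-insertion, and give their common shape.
P = [1, 3, 5] / [2, 4] / [6, 7];  Q = [1, 3, 7] / [2, 5] / [4, 6];  common shape = (3, 2, 2)

Row-insert the values π_1, π_2, … into P one at a time, bumping the leftmost entry strictly greater than the inserted value down to the next row. The recording tableau Q records, in position (i, j), the step at which that cell was added to P.
  Insert 6 (step 1): P = [6];  Q = [1]
  Insert 2 (step 2): P = [2] / [6];  Q = [1] / [2]
  Insert 7 (step 3): P = [2, 7] / [6];  Q = [1, 3] / [2]
  Insert 1 (step 4): P = [1, 7] / [2] / [6];  Q = [1, 3] / [2] / [4]
  Insert 4 (step 5): P = [1, 4] / [2, 7] / [6];  Q = [1, 3] / [2, 5] / [4]
  Insert 3 (step 6): P = [1, 3] / [2, 4] / [6, 7];  Q = [1, 3] / [2, 5] / [4, 6]
  Insert 5 (step 7): P = [1, 3, 5] / [2, 4] / [6, 7];  Q = [1, 3, 7] / [2, 5] / [4, 6]
Final shape: (3, 2, 2).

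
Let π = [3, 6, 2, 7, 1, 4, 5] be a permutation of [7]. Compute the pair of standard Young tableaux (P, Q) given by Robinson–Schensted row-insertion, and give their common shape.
P = [1, 4, 5] / [2, 6, 7] / [3];  Q = [1, 2, 4] / [3, 6, 7] / [5];  common shape = (3, 3, 1)

Row-insert the values π_1, π_2, … into P one at a time, bumping the leftmost entry strictly greater than the inserted value down to the next row. The recording tableau Q records, in position (i, j), the step at which that cell was added to P.
  Insert 3 (step 1): P = [3];  Q = [1]
  Insert 6 (step 2): P = [3, 6];  Q = [1, 2]
  Insert 2 (step 3): P = [2, 6] / [3];  Q = [1, 2] / [3]
  Insert 7 (step 4): P = [2, 6, 7] / [3];  Q = [1, 2, 4] / [3]
  Insert 1 (step 5): P = [1, 6, 7] / [2] / [3];  Q = [1, 2, 4] / [3] / [5]
  Insert 4 (step 6): P = [1, 4, 7] / [2, 6] / [3];  Q = [1, 2, 4] / [3, 6] / [5]
  Insert 5 (step 7): P = [1, 4, 5] / [2, 6, 7] / [3];  Q = [1, 2, 4] / [3, 6, 7] / [5]
Final shape: (3, 3, 1).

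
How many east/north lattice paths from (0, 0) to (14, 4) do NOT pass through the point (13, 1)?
Number of paths = 3004

Total paths from (0, 0) to (14, 4): C(18, 14) = 3060. Paths through (13, 1): (paths (0, 0) → (13, 1)) × (paths (13, 1) → (14, 4)) = C(14, 13) · C(4, 1) = 14 · 4 = 56. Avoidance count = 3060 − 56 = 3004.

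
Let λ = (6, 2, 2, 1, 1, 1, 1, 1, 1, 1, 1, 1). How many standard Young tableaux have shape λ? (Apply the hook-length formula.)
# SYT of shape (6, 2, 2, 1, 1, 1, 1, 1, 1, 1, 1, 1) = 444600

Hook-length formula: f^λ = n! / Π hook(c), product over all cells c of the Young diagram. For λ = (6, 2, 2, 1, 1, 1, 1, 1, 1, 1, 1, 1), n = 19 boxes. Hook lengths by row (left-to-right, top-to-bottom): [17, 7, 4, 3, 2, 1]; [12, 2]; [11, 1]; [9]; [8]; [7]; [6]; [5]; [4]; [3]; [2]; [1]. Product of hooks = 273605713920. So f^λ = 19! / 273605713920 = 121645100408832000 / 273605713920 = 444600.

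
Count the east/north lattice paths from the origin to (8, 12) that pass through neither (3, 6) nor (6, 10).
Number of paths = 56754

Inclusion–exclusion. Total paths: C(20, 8) = 125970. Through P₁: C(9, 3)·C(11, 5) = 38808. Through P₂: C(16, 6)·C(4, 2) = 48048. Since P₁ is strictly southwest of P₂, a monotone path through both must visit P₁ then P₂; paths through both = C(9, 3)·C(7, 3)·C(4, 2) = 17640. Avoid both = 125970 − 38808 − 48048 + 17640 = 56754.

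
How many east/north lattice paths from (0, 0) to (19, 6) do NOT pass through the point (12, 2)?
Number of paths = 147070

Total paths from (0, 0) to (19, 6): C(25, 19) = 177100. Paths through (12, 2): (paths (0, 0) → (12, 2)) × (paths (12, 2) → (19, 6)) = C(14, 12) · C(11, 7) = 91 · 330 = 30030. Avoidance count = 177100 − 30030 = 147070.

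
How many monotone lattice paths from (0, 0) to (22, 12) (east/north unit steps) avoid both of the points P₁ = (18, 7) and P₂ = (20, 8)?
Number of paths = 462795765

Inclusion–exclusion. Total paths: C(34, 22) = 548354040. Through P₁: C(25, 18)·C(9, 4) = 60568200. Through P₂: C(28, 20)·C(6, 2) = 46621575. Since P₁ is strictly southwest of P₂, a monotone path through both must visit P₁ then P₂; paths through both = C(25, 18)·C(3, 2)·C(6, 2) = 21631500. Avoid both = 548354040 − 60568200 − 46621575 + 21631500 = 462795765.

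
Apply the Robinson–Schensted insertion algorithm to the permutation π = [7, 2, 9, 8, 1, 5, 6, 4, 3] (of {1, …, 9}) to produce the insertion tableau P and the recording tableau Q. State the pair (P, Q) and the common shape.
P = [1, 3, 6] / [2, 4] / [5, 8] / [7] / [9];  Q = [1, 3, 7] / [2, 4] / [5, 6] / [8] / [9];  common shape = (3, 2, 2, 1, 1)

Row-insert the values π_1, π_2, … into P one at a time, bumping the leftmost entry strictly greater than the inserted value down to the next row. The recording tableau Q records, in position (i, j), the step at which that cell was added to P.
  Insert 7 (step 1): P = [7];  Q = [1]
  Insert 2 (step 2): P = [2] / [7];  Q = [1] / [2]
  Insert 9 (step 3): P = [2, 9] / [7];  Q = [1, 3] / [2]
  Insert 8 (step 4): P = [2, 8] / [7, 9];  Q = [1, 3] / [2, 4]
  Insert 1 (step 5): P = [1, 8] / [2, 9] / [7];  Q = [1, 3] / [2, 4] / [5]
  Insert 5 (step 6): P = [1, 5] / [2, 8] / [7, 9];  Q = [1, 3] / [2, 4] / [5, 6]
  Insert 6 (step 7): P = [1, 5, 6] / [2, 8] / [7, 9];  Q = [1, 3, 7] / [2, 4] / [5, 6]
  Insert 4 (step 8): P = [1, 4, 6] / [2, 5] / [7, 8] / [9];  Q = [1, 3, 7] / [2, 4] / [5, 6] / [8]
  Insert 3 (step 9): P = [1, 3, 6] / [2, 4] / [5, 8] / [7] / [9];  Q = [1, 3, 7] / [2, 4] / [5, 6] / [8] / [9]
Final shape: (3, 2, 2, 1, 1).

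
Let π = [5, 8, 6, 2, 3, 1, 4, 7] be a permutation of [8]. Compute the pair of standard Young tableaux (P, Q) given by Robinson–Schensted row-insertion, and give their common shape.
P = [1, 3, 4, 7] / [2, 6] / [5] / [8];  Q = [1, 2, 7, 8] / [3, 5] / [4] / [6];  common shape = (4, 2, 1, 1)

Row-insert the values π_1, π_2, … into P one at a time, bumping the leftmost entry strictly greater than the inserted value down to the next row. The recording tableau Q records, in position (i, j), the step at which that cell was added to P.
  Insert 5 (step 1): P = [5];  Q = [1]
  Insert 8 (step 2): P = [5, 8];  Q = [1, 2]
  Insert 6 (step 3): P = [5, 6] / [8];  Q = [1, 2] / [3]
  Insert 2 (step 4): P = [2, 6] / [5] / [8];  Q = [1, 2] / [3] / [4]
  Insert 3 (step 5): P = [2, 3] / [5, 6] / [8];  Q = [1, 2] / [3, 5] / [4]
  Insert 1 (step 6): P = [1, 3] / [2, 6] / [5] / [8];  Q = [1, 2] / [3, 5] / [4] / [6]
  Insert 4 (step 7): P = [1, 3, 4] / [2, 6] / [5] / [8];  Q = [1, 2, 7] / [3, 5] / [4] / [6]
  Insert 7 (step 8): P = [1, 3, 4, 7] / [2, 6] / [5] / [8];  Q = [1, 2, 7, 8] / [3, 5] / [4] / [6]
Final shape: (4, 2, 1, 1).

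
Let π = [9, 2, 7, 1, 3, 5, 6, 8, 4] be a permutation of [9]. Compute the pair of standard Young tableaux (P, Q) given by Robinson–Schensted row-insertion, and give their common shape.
P = [1, 3, 4, 6, 8] / [2, 5] / [7] / [9];  Q = [1, 3, 6, 7, 8] / [2, 5] / [4] / [9];  common shape = (5, 2, 1, 1)

Row-insert the values π_1, π_2, … into P one at a time, bumping the leftmost entry strictly greater than the inserted value down to the next row. The recording tableau Q records, in position (i, j), the step at which that cell was added to P.
  Insert 9 (step 1): P = [9];  Q = [1]
  Insert 2 (step 2): P = [2] / [9];  Q = [1] / [2]
  Insert 7 (step 3): P = [2, 7] / [9];  Q = [1, 3] / [2]
  Insert 1 (step 4): P = [1, 7] / [2] / [9];  Q = [1, 3] / [2] / [4]
  Insert 3 (step 5): P = [1, 3] / [2, 7] / [9];  Q = [1, 3] / [2, 5] / [4]
  Insert 5 (step 6): P = [1, 3, 5] / [2, 7] / [9];  Q = [1, 3, 6] / [2, 5] / [4]
  Insert 6 (step 7): P = [1, 3, 5, 6] / [2, 7] / [9];  Q = [1, 3, 6, 7] / [2, 5] / [4]
  Insert 8 (step 8): P = [1, 3, 5, 6, 8] / [2, 7] / [9];  Q = [1, 3, 6, 7, 8] / [2, 5] / [4]
  Insert 4 (step 9): P = [1, 3, 4, 6, 8] / [2, 5] / [7] / [9];  Q = [1, 3, 6, 7, 8] / [2, 5] / [4] / [9]
Final shape: (5, 2, 1, 1).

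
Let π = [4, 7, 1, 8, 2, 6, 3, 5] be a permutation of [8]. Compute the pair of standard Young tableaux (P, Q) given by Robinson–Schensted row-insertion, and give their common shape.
P = [1, 2, 3, 5] / [4, 6, 8] / [7];  Q = [1, 2, 4, 8] / [3, 5, 6] / [7];  common shape = (4, 3, 1)

Row-insert the values π_1, π_2, … into P one at a time, bumping the leftmost entry strictly greater than the inserted value down to the next row. The recording tableau Q records, in position (i, j), the step at which that cell was added to P.
  Insert 4 (step 1): P = [4];  Q = [1]
  Insert 7 (step 2): P = [4, 7];  Q = [1, 2]
  Insert 1 (step 3): P = [1, 7] / [4];  Q = [1, 2] / [3]
  Insert 8 (step 4): P = [1, 7, 8] / [4];  Q = [1, 2, 4] / [3]
  Insert 2 (step 5): P = [1, 2, 8] / [4, 7];  Q = [1, 2, 4] / [3, 5]
  Insert 6 (step 6): P = [1, 2, 6] / [4, 7, 8];  Q = [1, 2, 4] / [3, 5, 6]
  Insert 3 (step 7): P = [1, 2, 3] / [4, 6, 8] / [7];  Q = [1, 2, 4] / [3, 5, 6] / [7]
  Insert 5 (step 8): P = [1, 2, 3, 5] / [4, 6, 8] / [7];  Q = [1, 2, 4, 8] / [3, 5, 6] / [7]
Final shape: (4, 3, 1).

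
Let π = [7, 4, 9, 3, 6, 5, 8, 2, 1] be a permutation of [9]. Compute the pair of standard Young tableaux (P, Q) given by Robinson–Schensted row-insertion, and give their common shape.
P = [1, 5, 8] / [2, 6] / [3, 9] / [4] / [7];  Q = [1, 3, 7] / [2, 5] / [4, 6] / [8] / [9];  common shape = (3, 2, 2, 1, 1)

Row-insert the values π_1, π_2, … into P one at a time, bumping the leftmost entry strictly greater than the inserted value down to the next row. The recording tableau Q records, in position (i, j), the step at which that cell was added to P.
  Insert 7 (step 1): P = [7];  Q = [1]
  Insert 4 (step 2): P = [4] / [7];  Q = [1] / [2]
  Insert 9 (step 3): P = [4, 9] / [7];  Q = [1, 3] / [2]
  Insert 3 (step 4): P = [3, 9] / [4] / [7];  Q = [1, 3] / [2] / [4]
  Insert 6 (step 5): P = [3, 6] / [4, 9] / [7];  Q = [1, 3] / [2, 5] / [4]
  Insert 5 (step 6): P = [3, 5] / [4, 6] / [7, 9];  Q = [1, 3] / [2, 5] / [4, 6]
  Insert 8 (step 7): P = [3, 5, 8] / [4, 6] / [7, 9];  Q = [1, 3, 7] / [2, 5] / [4, 6]
  Insert 2 (step 8): P = [2, 5, 8] / [3, 6] / [4, 9] / [7];  Q = [1, 3, 7] / [2, 5] / [4, 6] / [8]
  Insert 1 (step 9): P = [1, 5, 8] / [2, 6] / [3, 9] / [4] / [7];  Q = [1, 3, 7] / [2, 5] / [4, 6] / [8] / [9]
Final shape: (3, 2, 2, 1, 1).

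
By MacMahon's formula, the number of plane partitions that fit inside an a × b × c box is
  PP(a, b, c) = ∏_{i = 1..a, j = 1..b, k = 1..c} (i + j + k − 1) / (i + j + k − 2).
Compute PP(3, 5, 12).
PP(3, 5, 12) = 4892876352

Evaluate the triple product over i = 1..3, j = 1..5, k = 1..12. The factors are (2/1) · (3/2) · (4/3) · (5/4) · (6/5) · (7/6) · (8/7) · (9/8) · … (180 factors total). The numerators and denominators telescope so the product is an integer; carrying out the multiplication exactly gives PP(3, 5, 12) = 4892876352.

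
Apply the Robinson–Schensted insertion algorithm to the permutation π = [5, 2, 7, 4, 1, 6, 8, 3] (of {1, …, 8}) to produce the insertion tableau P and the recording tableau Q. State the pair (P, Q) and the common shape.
P = [1, 3, 6, 8] / [2, 4] / [5, 7];  Q = [1, 3, 6, 7] / [2, 4] / [5, 8];  common shape = (4, 2, 2)

Row-insert the values π_1, π_2, … into P one at a time, bumping the leftmost entry strictly greater than the inserted value down to the next row. The recording tableau Q records, in position (i, j), the step at which that cell was added to P.
  Insert 5 (step 1): P = [5];  Q = [1]
  Insert 2 (step 2): P = [2] / [5];  Q = [1] / [2]
  Insert 7 (step 3): P = [2, 7] / [5];  Q = [1, 3] / [2]
  Insert 4 (step 4): P = [2, 4] / [5, 7];  Q = [1, 3] / [2, 4]
  Insert 1 (step 5): P = [1, 4] / [2, 7] / [5];  Q = [1, 3] / [2, 4] / [5]
  Insert 6 (step 6): P = [1, 4, 6] / [2, 7] / [5];  Q = [1, 3, 6] / [2, 4] / [5]
  Insert 8 (step 7): P = [1, 4, 6, 8] / [2, 7] / [5];  Q = [1, 3, 6, 7] / [2, 4] / [5]
  Insert 3 (step 8): P = [1, 3, 6, 8] / [2, 4] / [5, 7];  Q = [1, 3, 6, 7] / [2, 4] / [5, 8]
Final shape: (4, 2, 2).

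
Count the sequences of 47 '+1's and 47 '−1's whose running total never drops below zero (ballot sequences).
C_47 = 33868773757191046886429490

These ballot sequences are counted by the Catalan number C_n = (1/(n + 1)) · C(2n, n). For n = 47: C_47 = (1/48) · C(94, 47) = 1625701140345170250548615520/48 = 33868773757191046886429490.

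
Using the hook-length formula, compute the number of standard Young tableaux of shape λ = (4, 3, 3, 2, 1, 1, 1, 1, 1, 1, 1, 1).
# SYT of shape (4, 3, 3, 2, 1, 1, 1, 1, 1, 1, 1, 1) = 4476780

Hook-length formula: f^λ = n! / Π hook(c), product over all cells c of the Young diagram. For λ = (4, 3, 3, 2, 1, 1, 1, 1, 1, 1, 1, 1), n = 20 boxes. Hook lengths by row (left-to-right, top-to-bottom): [15, 6, 4, 1]; [13, 4, 2]; [12, 3, 1]; [10, 1]; [8]; [7]; [6]; [5]; [4]; [3]; [2]; [1]. Product of hooks = 543449088000. So f^λ = 20! / 543449088000 = 2432902008176640000 / 543449088000 = 4476780.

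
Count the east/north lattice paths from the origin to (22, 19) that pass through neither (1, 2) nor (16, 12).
Number of paths = 122943084960

Inclusion–exclusion. Total paths: C(41, 22) = 244662670200. Through P₁: C(3, 1)·C(38, 21) = 86343430140. Through P₂: C(28, 16)·C(13, 6) = 52203731580. Since P₁ is strictly southwest of P₂, a monotone path through both must visit P₁ then P₂; paths through both = C(3, 1)·C(25, 15)·C(13, 6) = 16827576480. Avoid both = 244662670200 − 86343430140 − 52203731580 + 16827576480 = 122943084960.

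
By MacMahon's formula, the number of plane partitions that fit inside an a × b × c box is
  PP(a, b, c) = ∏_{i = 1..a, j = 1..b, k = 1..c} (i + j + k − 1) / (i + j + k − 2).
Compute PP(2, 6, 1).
PP(2, 6, 1) = 28

Evaluate the triple product over i = 1..2, j = 1..6, k = 1..1. The factors are (2/1) · (3/2) · (4/3) · (5/4) · (6/5) · (7/6) · (3/2) · (4/3) · … (12 factors total). The numerators and denominators telescope so the product is an integer; carrying out the multiplication exactly gives PP(2, 6, 1) = 28.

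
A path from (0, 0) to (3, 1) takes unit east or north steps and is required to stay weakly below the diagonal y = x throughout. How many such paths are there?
Number of paths = 3

By the reflection principle (André's argument), the number of monotone paths to (3, 1) with n ≤ m that never go above y = x is C(4, 3) − C(4, 4) = 4 − 1 = 3.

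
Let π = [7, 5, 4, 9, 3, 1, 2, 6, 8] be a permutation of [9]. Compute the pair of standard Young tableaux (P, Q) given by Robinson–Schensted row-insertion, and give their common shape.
P = [1, 2, 6, 8] / [3, 9] / [4] / [5] / [7];  Q = [1, 4, 8, 9] / [2, 7] / [3] / [5] / [6];  common shape = (4, 2, 1, 1, 1)

Row-insert the values π_1, π_2, … into P one at a time, bumping the leftmost entry strictly greater than the inserted value down to the next row. The recording tableau Q records, in position (i, j), the step at which that cell was added to P.
  Insert 7 (step 1): P = [7];  Q = [1]
  Insert 5 (step 2): P = [5] / [7];  Q = [1] / [2]
  Insert 4 (step 3): P = [4] / [5] / [7];  Q = [1] / [2] / [3]
  Insert 9 (step 4): P = [4, 9] / [5] / [7];  Q = [1, 4] / [2] / [3]
  Insert 3 (step 5): P = [3, 9] / [4] / [5] / [7];  Q = [1, 4] / [2] / [3] / [5]
  Insert 1 (step 6): P = [1, 9] / [3] / [4] / [5] / [7];  Q = [1, 4] / [2] / [3] / [5] / [6]
  Insert 2 (step 7): P = [1, 2] / [3, 9] / [4] / [5] / [7];  Q = [1, 4] / [2, 7] / [3] / [5] / [6]
  Insert 6 (step 8): P = [1, 2, 6] / [3, 9] / [4] / [5] / [7];  Q = [1, 4, 8] / [2, 7] / [3] / [5] / [6]
  Insert 8 (step 9): P = [1, 2, 6, 8] / [3, 9] / [4] / [5] / [7];  Q = [1, 4, 8, 9] / [2, 7] / [3] / [5] / [6]
Final shape: (4, 2, 1, 1, 1).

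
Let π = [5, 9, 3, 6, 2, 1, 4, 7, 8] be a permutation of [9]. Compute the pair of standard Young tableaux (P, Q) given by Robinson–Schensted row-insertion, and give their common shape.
P = [1, 4, 7, 8] / [2, 6] / [3, 9] / [5];  Q = [1, 2, 8, 9] / [3, 4] / [5, 7] / [6];  common shape = (4, 2, 2, 1)

Row-insert the values π_1, π_2, … into P one at a time, bumping the leftmost entry strictly greater than the inserted value down to the next row. The recording tableau Q records, in position (i, j), the step at which that cell was added to P.
  Insert 5 (step 1): P = [5];  Q = [1]
  Insert 9 (step 2): P = [5, 9];  Q = [1, 2]
  Insert 3 (step 3): P = [3, 9] / [5];  Q = [1, 2] / [3]
  Insert 6 (step 4): P = [3, 6] / [5, 9];  Q = [1, 2] / [3, 4]
  Insert 2 (step 5): P = [2, 6] / [3, 9] / [5];  Q = [1, 2] / [3, 4] / [5]
  Insert 1 (step 6): P = [1, 6] / [2, 9] / [3] / [5];  Q = [1, 2] / [3, 4] / [5] / [6]
  Insert 4 (step 7): P = [1, 4] / [2, 6] / [3, 9] / [5];  Q = [1, 2] / [3, 4] / [5, 7] / [6]
  Insert 7 (step 8): P = [1, 4, 7] / [2, 6] / [3, 9] / [5];  Q = [1, 2, 8] / [3, 4] / [5, 7] / [6]
  Insert 8 (step 9): P = [1, 4, 7, 8] / [2, 6] / [3, 9] / [5];  Q = [1, 2, 8, 9] / [3, 4] / [5, 7] / [6]
Final shape: (4, 2, 2, 1).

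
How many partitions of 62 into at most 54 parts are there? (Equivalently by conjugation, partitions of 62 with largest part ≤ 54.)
p(62, parts ≤ 54) = 1300111

Use the recurrence p(n, m) = p(n, m−1) + p(n−m, m): either the largest part is < m (count p(n, m−1)) or the largest part is exactly m (remove one copy of m, count p(n−m, m)). With p(0, ·) = 1 this gives p(62, parts ≤ 54) = 1300111. (By conjugating Young diagrams, this also counts partitions of 62 into at most 54 parts.)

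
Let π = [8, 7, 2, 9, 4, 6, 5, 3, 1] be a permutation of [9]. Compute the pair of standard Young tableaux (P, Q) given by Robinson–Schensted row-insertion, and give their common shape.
P = [1, 3, 5] / [2, 9] / [4] / [6] / [7] / [8];  Q = [1, 4, 6] / [2, 5] / [3] / [7] / [8] / [9];  common shape = (3, 2, 1, 1, 1, 1)

Row-insert the values π_1, π_2, … into P one at a time, bumping the leftmost entry strictly greater than the inserted value down to the next row. The recording tableau Q records, in position (i, j), the step at which that cell was added to P.
  Insert 8 (step 1): P = [8];  Q = [1]
  Insert 7 (step 2): P = [7] / [8];  Q = [1] / [2]
  Insert 2 (step 3): P = [2] / [7] / [8];  Q = [1] / [2] / [3]
  Insert 9 (step 4): P = [2, 9] / [7] / [8];  Q = [1, 4] / [2] / [3]
  Insert 4 (step 5): P = [2, 4] / [7, 9] / [8];  Q = [1, 4] / [2, 5] / [3]
  Insert 6 (step 6): P = [2, 4, 6] / [7, 9] / [8];  Q = [1, 4, 6] / [2, 5] / [3]
  Insert 5 (step 7): P = [2, 4, 5] / [6, 9] / [7] / [8];  Q = [1, 4, 6] / [2, 5] / [3] / [7]
  Insert 3 (step 8): P = [2, 3, 5] / [4, 9] / [6] / [7] / [8];  Q = [1, 4, 6] / [2, 5] / [3] / [7] / [8]
  Insert 1 (step 9): P = [1, 3, 5] / [2, 9] / [4] / [6] / [7] / [8];  Q = [1, 4, 6] / [2, 5] / [3] / [7] / [8] / [9]
Final shape: (3, 2, 1, 1, 1, 1).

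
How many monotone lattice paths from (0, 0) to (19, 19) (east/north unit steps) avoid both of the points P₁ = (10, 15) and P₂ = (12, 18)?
Number of paths = 32577655400

Inclusion–exclusion. Total paths: C(38, 19) = 35345263800. Through P₁: C(25, 10)·C(13, 9) = 2337163400. Through P₂: C(30, 12)·C(8, 7) = 691945800. Since P₁ is strictly southwest of P₂, a monotone path through both must visit P₁ then P₂; paths through both = C(25, 10)·C(5, 2)·C(8, 7) = 261500800. Avoid both = 35345263800 − 2337163400 − 691945800 + 261500800 = 32577655400.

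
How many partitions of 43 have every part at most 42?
p(43, parts ≤ 42) = 63260

Use the recurrence p(n, m) = p(n, m−1) + p(n−m, m): either the largest part is < m (count p(n, m−1)) or the largest part is exactly m (remove one copy of m, count p(n−m, m)). With p(0, ·) = 1 this gives p(43, parts ≤ 42) = 63260. (By conjugating Young diagrams, this also counts partitions of 43 into at most 42 parts.)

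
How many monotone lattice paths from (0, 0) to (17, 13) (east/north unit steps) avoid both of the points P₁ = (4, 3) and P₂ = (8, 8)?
Number of paths = 62780620

Inclusion–exclusion. Total paths: C(30, 17) = 119759850. Through P₁: C(7, 4)·C(23, 13) = 40042310. Through P₂: C(16, 8)·C(14, 9) = 25765740. Since P₁ is strictly southwest of P₂, a monotone path through both must visit P₁ then P₂; paths through both = C(7, 4)·C(9, 4)·C(14, 9) = 8828820. Avoid both = 119759850 − 40042310 − 25765740 + 8828820 = 62780620.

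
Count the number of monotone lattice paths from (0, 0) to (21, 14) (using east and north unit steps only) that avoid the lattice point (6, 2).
Number of paths = 1833211320

Total paths from (0, 0) to (21, 14): C(35, 21) = 2319959400. Paths through (6, 2): (paths (0, 0) → (6, 2)) × (paths (6, 2) → (21, 14)) = C(8, 6) · C(27, 15) = 28 · 17383860 = 486748080. Avoidance count = 2319959400 − 486748080 = 1833211320.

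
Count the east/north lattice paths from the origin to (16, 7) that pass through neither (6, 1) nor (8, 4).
Number of paths = 118976

Inclusion–exclusion. Total paths: C(23, 16) = 245157. Through P₁: C(7, 6)·C(16, 10) = 56056. Through P₂: C(12, 8)·C(11, 8) = 81675. Since P₁ is strictly southwest of P₂, a monotone path through both must visit P₁ then P₂; paths through both = C(7, 6)·C(5, 2)·C(11, 8) = 11550. Avoid both = 245157 − 56056 − 81675 + 11550 = 118976.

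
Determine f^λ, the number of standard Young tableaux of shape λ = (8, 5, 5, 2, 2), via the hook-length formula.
# SYT of shape (8, 5, 5, 2, 2) = 1039252500

Hook-length formula: f^λ = n! / Π hook(c), product over all cells c of the Young diagram. For λ = (8, 5, 5, 2, 2), n = 22 boxes. Hook lengths by row (left-to-right, top-to-bottom): [12, 11, 8, 7, 6, 3, 2, 1]; [8, 7, 4, 3, 2]; [7, 6, 3, 2, 1]; [3, 2]; [2, 1]. Product of hooks = 1081547292672. So f^λ = 22! / 1081547292672 = 1124000727777607680000 / 1081547292672 = 1039252500.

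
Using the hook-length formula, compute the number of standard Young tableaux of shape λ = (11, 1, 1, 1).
# SYT of shape (11, 1, 1, 1) = 286

Hook-length formula: f^λ = n! / Π hook(c), product over all cells c of the Young diagram. For λ = (11, 1, 1, 1), n = 14 boxes. Hook lengths by row (left-to-right, top-to-bottom): [14, 10, 9, 8, 7, 6, 5, 4, 3, 2, 1]; [3]; [2]; [1]. Product of hooks = 304819200. So f^λ = 14! / 304819200 = 87178291200 / 304819200 = 286.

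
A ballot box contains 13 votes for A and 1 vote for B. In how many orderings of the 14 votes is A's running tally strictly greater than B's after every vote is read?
Strict-lead orderings = 12

Total orderings of the 14 votes with 13 for A: C(14, 13) = 14. By the Bertrand ballot formula (Cycle Lemma / reflection principle), the number of orderings in which A is strictly ahead of B throughout is (p − q)/(p + q) · C(p + q, p) = (13 − 1)/(13 + 1) · 14 = 12.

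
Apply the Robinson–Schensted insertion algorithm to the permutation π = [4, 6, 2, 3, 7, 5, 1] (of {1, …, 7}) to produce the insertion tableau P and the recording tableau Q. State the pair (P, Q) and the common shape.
P = [1, 3, 5] / [2, 6, 7] / [4];  Q = [1, 2, 5] / [3, 4, 6] / [7];  common shape = (3, 3, 1)

Row-insert the values π_1, π_2, … into P one at a time, bumping the leftmost entry strictly greater than the inserted value down to the next row. The recording tableau Q records, in position (i, j), the step at which that cell was added to P.
  Insert 4 (step 1): P = [4];  Q = [1]
  Insert 6 (step 2): P = [4, 6];  Q = [1, 2]
  Insert 2 (step 3): P = [2, 6] / [4];  Q = [1, 2] / [3]
  Insert 3 (step 4): P = [2, 3] / [4, 6];  Q = [1, 2] / [3, 4]
  Insert 7 (step 5): P = [2, 3, 7] / [4, 6];  Q = [1, 2, 5] / [3, 4]
  Insert 5 (step 6): P = [2, 3, 5] / [4, 6, 7];  Q = [1, 2, 5] / [3, 4, 6]
  Insert 1 (step 7): P = [1, 3, 5] / [2, 6, 7] / [4];  Q = [1, 2, 5] / [3, 4, 6] / [7]
Final shape: (3, 3, 1).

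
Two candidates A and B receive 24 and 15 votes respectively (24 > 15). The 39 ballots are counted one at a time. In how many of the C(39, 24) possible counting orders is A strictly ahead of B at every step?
Strict-lead orderings = 5801732460

Total orderings of the 39 votes with 24 for A: C(39, 24) = 25140840660. By the Bertrand ballot formula (Cycle Lemma / reflection principle), the number of orderings in which A is strictly ahead of B throughout is (p − q)/(p + q) · C(p + q, p) = (24 − 15)/(24 + 15) · 25140840660 = 5801732460.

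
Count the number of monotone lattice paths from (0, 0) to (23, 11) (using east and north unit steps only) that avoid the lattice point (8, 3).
Number of paths = 205195950

Total paths from (0, 0) to (23, 11): C(34, 23) = 286097760. Paths through (8, 3): (paths (0, 0) → (8, 3)) × (paths (8, 3) → (23, 11)) = C(11, 8) · C(23, 15) = 165 · 490314 = 80901810. Avoidance count = 286097760 − 80901810 = 205195950.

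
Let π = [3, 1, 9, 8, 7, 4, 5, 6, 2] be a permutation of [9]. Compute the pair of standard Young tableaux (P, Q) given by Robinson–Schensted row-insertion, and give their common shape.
P = [1, 2, 5, 6] / [3, 4] / [7] / [8] / [9];  Q = [1, 3, 7, 8] / [2, 4] / [5] / [6] / [9];  common shape = (4, 2, 1, 1, 1)

Row-insert the values π_1, π_2, … into P one at a time, bumping the leftmost entry strictly greater than the inserted value down to the next row. The recording tableau Q records, in position (i, j), the step at which that cell was added to P.
  Insert 3 (step 1): P = [3];  Q = [1]
  Insert 1 (step 2): P = [1] / [3];  Q = [1] / [2]
  Insert 9 (step 3): P = [1, 9] / [3];  Q = [1, 3] / [2]
  Insert 8 (step 4): P = [1, 8] / [3, 9];  Q = [1, 3] / [2, 4]
  Insert 7 (step 5): P = [1, 7] / [3, 8] / [9];  Q = [1, 3] / [2, 4] / [5]
  Insert 4 (step 6): P = [1, 4] / [3, 7] / [8] / [9];  Q = [1, 3] / [2, 4] / [5] / [6]
  Insert 5 (step 7): P = [1, 4, 5] / [3, 7] / [8] / [9];  Q = [1, 3, 7] / [2, 4] / [5] / [6]
  Insert 6 (step 8): P = [1, 4, 5, 6] / [3, 7] / [8] / [9];  Q = [1, 3, 7, 8] / [2, 4] / [5] / [6]
  Insert 2 (step 9): P = [1, 2, 5, 6] / [3, 4] / [7] / [8] / [9];  Q = [1, 3, 7, 8] / [2, 4] / [5] / [6] / [9]
Final shape: (4, 2, 1, 1, 1).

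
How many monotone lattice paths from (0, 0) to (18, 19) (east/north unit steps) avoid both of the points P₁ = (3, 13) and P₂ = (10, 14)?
Number of paths = 15123873348

Inclusion–exclusion. Total paths: C(37, 18) = 17672631900. Through P₁: C(16, 3)·C(21, 15) = 30387840. Through P₂: C(24, 10)·C(13, 8) = 2524136472. Since P₁ is strictly southwest of P₂, a monotone path through both must visit P₁ then P₂; paths through both = C(16, 3)·C(8, 7)·C(13, 8) = 5765760. Avoid both = 17672631900 − 30387840 − 2524136472 + 5765760 = 15123873348.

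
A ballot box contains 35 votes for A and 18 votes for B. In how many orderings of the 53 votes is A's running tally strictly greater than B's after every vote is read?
Strict-lead orderings = 20726389004230

Total orderings of the 53 votes with 35 for A: C(53, 35) = 64617565719070. By the Bertrand ballot formula (Cycle Lemma / reflection principle), the number of orderings in which A is strictly ahead of B throughout is (p − q)/(p + q) · C(p + q, p) = (35 − 18)/(35 + 18) · 64617565719070 = 20726389004230.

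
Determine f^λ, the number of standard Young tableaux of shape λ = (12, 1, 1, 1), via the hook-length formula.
# SYT of shape (12, 1, 1, 1) = 364

Hook-length formula: f^λ = n! / Π hook(c), product over all cells c of the Young diagram. For λ = (12, 1, 1, 1), n = 15 boxes. Hook lengths by row (left-to-right, top-to-bottom): [15, 11, 10, 9, 8, 7, 6, 5, 4, 3, 2, 1]; [3]; [2]; [1]. Product of hooks = 3592512000. So f^λ = 15! / 3592512000 = 1307674368000 / 3592512000 = 364.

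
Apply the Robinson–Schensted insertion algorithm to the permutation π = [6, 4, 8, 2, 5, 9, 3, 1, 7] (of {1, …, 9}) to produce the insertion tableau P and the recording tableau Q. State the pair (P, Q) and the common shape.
P = [1, 3, 7] / [2, 5, 9] / [4, 8] / [6];  Q = [1, 3, 6] / [2, 5, 9] / [4, 7] / [8];  common shape = (3, 3, 2, 1)

Row-insert the values π_1, π_2, … into P one at a time, bumping the leftmost entry strictly greater than the inserted value down to the next row. The recording tableau Q records, in position (i, j), the step at which that cell was added to P.
  Insert 6 (step 1): P = [6];  Q = [1]
  Insert 4 (step 2): P = [4] / [6];  Q = [1] / [2]
  Insert 8 (step 3): P = [4, 8] / [6];  Q = [1, 3] / [2]
  Insert 2 (step 4): P = [2, 8] / [4] / [6];  Q = [1, 3] / [2] / [4]
  Insert 5 (step 5): P = [2, 5] / [4, 8] / [6];  Q = [1, 3] / [2, 5] / [4]
  Insert 9 (step 6): P = [2, 5, 9] / [4, 8] / [6];  Q = [1, 3, 6] / [2, 5] / [4]
  Insert 3 (step 7): P = [2, 3, 9] / [4, 5] / [6, 8];  Q = [1, 3, 6] / [2, 5] / [4, 7]
  Insert 1 (step 8): P = [1, 3, 9] / [2, 5] / [4, 8] / [6];  Q = [1, 3, 6] / [2, 5] / [4, 7] / [8]
  Insert 7 (step 9): P = [1, 3, 7] / [2, 5, 9] / [4, 8] / [6];  Q = [1, 3, 6] / [2, 5, 9] / [4, 7] / [8]
Final shape: (3, 3, 2, 1).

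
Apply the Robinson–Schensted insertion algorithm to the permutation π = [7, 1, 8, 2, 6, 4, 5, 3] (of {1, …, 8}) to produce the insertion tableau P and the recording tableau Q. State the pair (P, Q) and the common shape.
P = [1, 2, 3, 5] / [4, 8] / [6] / [7];  Q = [1, 3, 5, 7] / [2, 4] / [6] / [8];  common shape = (4, 2, 1, 1)

Row-insert the values π_1, π_2, … into P one at a time, bumping the leftmost entry strictly greater than the inserted value down to the next row. The recording tableau Q records, in position (i, j), the step at which that cell was added to P.
  Insert 7 (step 1): P = [7];  Q = [1]
  Insert 1 (step 2): P = [1] / [7];  Q = [1] / [2]
  Insert 8 (step 3): P = [1, 8] / [7];  Q = [1, 3] / [2]
  Insert 2 (step 4): P = [1, 2] / [7, 8];  Q = [1, 3] / [2, 4]
  Insert 6 (step 5): P = [1, 2, 6] / [7, 8];  Q = [1, 3, 5] / [2, 4]
  Insert 4 (step 6): P = [1, 2, 4] / [6, 8] / [7];  Q = [1, 3, 5] / [2, 4] / [6]
  Insert 5 (step 7): P = [1, 2, 4, 5] / [6, 8] / [7];  Q = [1, 3, 5, 7] / [2, 4] / [6]
  Insert 3 (step 8): P = [1, 2, 3, 5] / [4, 8] / [6] / [7];  Q = [1, 3, 5, 7] / [2, 4] / [6] / [8]
Final shape: (4, 2, 1, 1).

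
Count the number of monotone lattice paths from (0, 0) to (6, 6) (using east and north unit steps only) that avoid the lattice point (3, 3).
Number of paths = 524

Total paths from (0, 0) to (6, 6): C(12, 6) = 924. Paths through (3, 3): (paths (0, 0) → (3, 3)) × (paths (3, 3) → (6, 6)) = C(6, 3) · C(6, 3) = 20 · 20 = 400. Avoidance count = 924 − 400 = 524.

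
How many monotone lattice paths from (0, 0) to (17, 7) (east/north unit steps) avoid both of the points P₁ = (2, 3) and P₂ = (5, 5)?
Number of paths = 293512

Inclusion–exclusion. Total paths: C(24, 17) = 346104. Through P₁: C(5, 2)·C(19, 15) = 38760. Through P₂: C(10, 5)·C(14, 12) = 22932. Since P₁ is strictly southwest of P₂, a monotone path through both must visit P₁ then P₂; paths through both = C(5, 2)·C(5, 3)·C(14, 12) = 9100. Avoid both = 346104 − 38760 − 22932 + 9100 = 293512.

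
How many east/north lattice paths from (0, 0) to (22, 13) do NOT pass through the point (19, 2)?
Number of paths = 1476261360

Total paths from (0, 0) to (22, 13): C(35, 22) = 1476337800. Paths through (19, 2): (paths (0, 0) → (19, 2)) × (paths (19, 2) → (22, 13)) = C(21, 19) · C(14, 3) = 210 · 364 = 76440. Avoidance count = 1476337800 − 76440 = 1476261360.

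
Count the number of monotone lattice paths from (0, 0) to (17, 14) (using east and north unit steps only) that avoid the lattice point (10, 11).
Number of paths = 222856605

Total paths from (0, 0) to (17, 14): C(31, 17) = 265182525. Paths through (10, 11): (paths (0, 0) → (10, 11)) × (paths (10, 11) → (17, 14)) = C(21, 10) · C(10, 7) = 352716 · 120 = 42325920. Avoidance count = 265182525 − 42325920 = 222856605.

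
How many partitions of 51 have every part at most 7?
p(51, parts ≤ 7) = 19928

Use the recurrence p(n, m) = p(n, m−1) + p(n−m, m): either the largest part is < m (count p(n, m−1)) or the largest part is exactly m (remove one copy of m, count p(n−m, m)). With p(0, ·) = 1 this gives p(51, parts ≤ 7) = 19928. (By conjugating Young diagrams, this also counts partitions of 51 into at most 7 parts.)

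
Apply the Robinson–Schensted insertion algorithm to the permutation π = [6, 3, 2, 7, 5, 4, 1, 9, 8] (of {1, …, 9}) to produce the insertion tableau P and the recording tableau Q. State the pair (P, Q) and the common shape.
P = [1, 4, 8] / [2, 5, 9] / [3, 7] / [6];  Q = [1, 4, 8] / [2, 5, 9] / [3, 6] / [7];  common shape = (3, 3, 2, 1)

Row-insert the values π_1, π_2, … into P one at a time, bumping the leftmost entry strictly greater than the inserted value down to the next row. The recording tableau Q records, in position (i, j), the step at which that cell was added to P.
  Insert 6 (step 1): P = [6];  Q = [1]
  Insert 3 (step 2): P = [3] / [6];  Q = [1] / [2]
  Insert 2 (step 3): P = [2] / [3] / [6];  Q = [1] / [2] / [3]
  Insert 7 (step 4): P = [2, 7] / [3] / [6];  Q = [1, 4] / [2] / [3]
  Insert 5 (step 5): P = [2, 5] / [3, 7] / [6];  Q = [1, 4] / [2, 5] / [3]
  Insert 4 (step 6): P = [2, 4] / [3, 5] / [6, 7];  Q = [1, 4] / [2, 5] / [3, 6]
  Insert 1 (step 7): P = [1, 4] / [2, 5] / [3, 7] / [6];  Q = [1, 4] / [2, 5] / [3, 6] / [7]
  Insert 9 (step 8): P = [1, 4, 9] / [2, 5] / [3, 7] / [6];  Q = [1, 4, 8] / [2, 5] / [3, 6] / [7]
  Insert 8 (step 9): P = [1, 4, 8] / [2, 5, 9] / [3, 7] / [6];  Q = [1, 4, 8] / [2, 5, 9] / [3, 6] / [7]
Final shape: (3, 3, 2, 1).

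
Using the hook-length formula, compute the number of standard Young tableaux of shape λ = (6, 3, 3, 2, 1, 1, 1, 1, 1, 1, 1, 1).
# SYT of shape (6, 3, 3, 2, 1, 1, 1, 1, 1, 1, 1, 1) = 152078850

Hook-length formula: f^λ = n! / Π hook(c), product over all cells c of the Young diagram. For λ = (6, 3, 3, 2, 1, 1, 1, 1, 1, 1, 1, 1), n = 22 boxes. Hook lengths by row (left-to-right, top-to-bottom): [17, 8, 6, 3, 2, 1]; [13, 4, 2]; [12, 3, 1]; [10, 1]; [8]; [7]; [6]; [5]; [4]; [3]; [2]; [1]. Product of hooks = 7390907596800. So f^λ = 22! / 7390907596800 = 1124000727777607680000 / 7390907596800 = 152078850.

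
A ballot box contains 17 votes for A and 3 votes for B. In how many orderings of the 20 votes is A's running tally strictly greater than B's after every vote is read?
Strict-lead orderings = 798

Total orderings of the 20 votes with 17 for A: C(20, 17) = 1140. By the Bertrand ballot formula (Cycle Lemma / reflection principle), the number of orderings in which A is strictly ahead of B throughout is (p − q)/(p + q) · C(p + q, p) = (17 − 3)/(17 + 3) · 1140 = 798.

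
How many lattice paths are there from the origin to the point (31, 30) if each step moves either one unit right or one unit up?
Number of paths = 232714176627630544

A monotone lattice path from (0, 0) to (31, 30) consists of 31 east steps and 30 north steps in some order, so it is determined by which 31 of the 61 steps are east. The count is C(61, 31) = 232714176627630544.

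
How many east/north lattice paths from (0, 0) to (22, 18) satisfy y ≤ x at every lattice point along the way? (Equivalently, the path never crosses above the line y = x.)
Number of paths = 24647883000

By the reflection principle (André's argument), the number of monotone paths to (22, 18) with n ≤ m that never go above y = x is C(40, 22) − C(40, 23) = 113380261800 − 88732378800 = 24647883000.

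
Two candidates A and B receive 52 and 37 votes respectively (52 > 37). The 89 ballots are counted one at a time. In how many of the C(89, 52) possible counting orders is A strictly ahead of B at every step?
Strict-lead orderings = 2506162732523644219623180

Total orderings of the 89 votes with 52 for A: C(89, 52) = 14869898879640289036430868. By the Bertrand ballot formula (Cycle Lemma / reflection principle), the number of orderings in which A is strictly ahead of B throughout is (p − q)/(p + q) · C(p + q, p) = (52 − 37)/(52 + 37) · 14869898879640289036430868 = 2506162732523644219623180.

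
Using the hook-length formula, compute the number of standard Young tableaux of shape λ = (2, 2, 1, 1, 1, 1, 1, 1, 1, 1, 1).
# SYT of shape (2, 2, 1, 1, 1, 1, 1, 1, 1, 1, 1) = 65

Hook-length formula: f^λ = n! / Π hook(c), product over all cells c of the Young diagram. For λ = (2, 2, 1, 1, 1, 1, 1, 1, 1, 1, 1), n = 13 boxes. Hook lengths by row (left-to-right, top-to-bottom): [12, 2]; [11, 1]; [9]; [8]; [7]; [6]; [5]; [4]; [3]; [2]; [1]. Product of hooks = 95800320. So f^λ = 13! / 95800320 = 6227020800 / 95800320 = 65.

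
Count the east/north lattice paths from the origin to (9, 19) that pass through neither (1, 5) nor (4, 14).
Number of paths = 4549800

Inclusion–exclusion. Total paths: C(28, 9) = 6906900. Through P₁: C(6, 1)·C(22, 8) = 1918620. Through P₂: C(18, 4)·C(10, 5) = 771120. Since P₁ is strictly southwest of P₂, a monotone path through both must visit P₁ then P₂; paths through both = C(6, 1)·C(12, 3)·C(10, 5) = 332640. Avoid both = 6906900 − 1918620 − 771120 + 332640 = 4549800.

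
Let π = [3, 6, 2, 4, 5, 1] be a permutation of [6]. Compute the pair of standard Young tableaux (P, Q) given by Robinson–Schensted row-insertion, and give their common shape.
P = [1, 4, 5] / [2, 6] / [3];  Q = [1, 2, 5] / [3, 4] / [6];  common shape = (3, 2, 1)

Row-insert the values π_1, π_2, … into P one at a time, bumping the leftmost entry strictly greater than the inserted value down to the next row. The recording tableau Q records, in position (i, j), the step at which that cell was added to P.
  Insert 3 (step 1): P = [3];  Q = [1]
  Insert 6 (step 2): P = [3, 6];  Q = [1, 2]
  Insert 2 (step 3): P = [2, 6] / [3];  Q = [1, 2] / [3]
  Insert 4 (step 4): P = [2, 4] / [3, 6];  Q = [1, 2] / [3, 4]
  Insert 5 (step 5): P = [2, 4, 5] / [3, 6];  Q = [1, 2, 5] / [3, 4]
  Insert 1 (step 6): P = [1, 4, 5] / [2, 6] / [3];  Q = [1, 2, 5] / [3, 4] / [6]
Final shape: (3, 2, 1).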